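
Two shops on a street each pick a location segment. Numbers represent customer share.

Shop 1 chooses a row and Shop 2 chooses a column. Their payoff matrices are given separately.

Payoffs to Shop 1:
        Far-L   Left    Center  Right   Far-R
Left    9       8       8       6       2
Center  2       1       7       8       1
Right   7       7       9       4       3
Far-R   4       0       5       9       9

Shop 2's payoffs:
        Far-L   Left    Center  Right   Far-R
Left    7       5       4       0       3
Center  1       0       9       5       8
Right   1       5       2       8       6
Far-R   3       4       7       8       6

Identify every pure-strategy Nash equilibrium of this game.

Shop 1 against Far-L: payoffs 9, 2, 7, 4 → best response Left.
Shop 1 against Left: payoffs 8, 1, 7, 0 → best response Left.
Shop 1 against Center: payoffs 8, 7, 9, 5 → best response Right.
Shop 1 against Right: payoffs 6, 8, 4, 9 → best response Far-R.
Shop 1 against Far-R: payoffs 2, 1, 3, 9 → best response Far-R.
Shop 2 against Left: payoffs 7, 5, 4, 0, 3 → best response Far-L.
Shop 2 against Center: payoffs 1, 0, 9, 5, 8 → best response Center.
Shop 2 against Right: payoffs 1, 5, 2, 8, 6 → best response Right.
Shop 2 against Far-R: payoffs 3, 4, 7, 8, 6 → best response Right.
Mutual best responses: (Left, Far-L); (Far-R, Right).

Pure-strategy Nash equilibria: (Left, Far-L), (Far-R, Right)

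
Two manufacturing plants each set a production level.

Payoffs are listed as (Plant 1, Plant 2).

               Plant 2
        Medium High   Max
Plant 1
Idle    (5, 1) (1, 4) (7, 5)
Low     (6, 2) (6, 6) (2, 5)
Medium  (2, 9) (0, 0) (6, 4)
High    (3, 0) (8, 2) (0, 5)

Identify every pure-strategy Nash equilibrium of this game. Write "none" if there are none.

Plant 1 against Medium: payoffs 5, 6, 2, 3 → best response Low.
Plant 1 against High: payoffs 1, 6, 0, 8 → best response High.
Plant 1 against Max: payoffs 7, 2, 6, 0 → best response Idle.
Plant 2 against Idle: payoffs 1, 4, 5 → best response Max.
Plant 2 against Low: payoffs 2, 6, 5 → best response High.
Plant 2 against Medium: payoffs 9, 0, 4 → best response Medium.
Plant 2 against High: payoffs 0, 2, 5 → best response Max.
Mutual best responses: (Idle, Max).

Pure NE: (Idle, Max)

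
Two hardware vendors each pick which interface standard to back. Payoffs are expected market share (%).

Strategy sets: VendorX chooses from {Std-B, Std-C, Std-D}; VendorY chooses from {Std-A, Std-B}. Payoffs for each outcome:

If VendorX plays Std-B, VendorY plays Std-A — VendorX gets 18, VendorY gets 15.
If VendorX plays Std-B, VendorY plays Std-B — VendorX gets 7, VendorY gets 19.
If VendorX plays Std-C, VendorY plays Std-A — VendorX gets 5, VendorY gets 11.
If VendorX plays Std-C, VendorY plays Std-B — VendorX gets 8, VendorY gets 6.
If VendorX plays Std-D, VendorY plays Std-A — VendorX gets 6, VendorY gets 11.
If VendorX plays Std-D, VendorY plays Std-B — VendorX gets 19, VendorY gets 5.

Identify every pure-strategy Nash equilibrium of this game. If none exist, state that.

This game has no pure Nash equilibrium.

(Std-B, Std-A): VendorY can switch to Std-B (15 → 19). Not NE.
(Std-B, Std-B): VendorX can switch to Std-C (7 → 8). Not NE.
(Std-C, Std-A): VendorX can switch to Std-B (5 → 18). Not NE.
(Std-C, Std-B): VendorX can switch to Std-D (8 → 19). Not NE.
(Std-D, Std-A): VendorX can switch to Std-B (6 → 18). Not NE.
(Std-D, Std-B): VendorY can switch to Std-A (5 → 11). Not NE.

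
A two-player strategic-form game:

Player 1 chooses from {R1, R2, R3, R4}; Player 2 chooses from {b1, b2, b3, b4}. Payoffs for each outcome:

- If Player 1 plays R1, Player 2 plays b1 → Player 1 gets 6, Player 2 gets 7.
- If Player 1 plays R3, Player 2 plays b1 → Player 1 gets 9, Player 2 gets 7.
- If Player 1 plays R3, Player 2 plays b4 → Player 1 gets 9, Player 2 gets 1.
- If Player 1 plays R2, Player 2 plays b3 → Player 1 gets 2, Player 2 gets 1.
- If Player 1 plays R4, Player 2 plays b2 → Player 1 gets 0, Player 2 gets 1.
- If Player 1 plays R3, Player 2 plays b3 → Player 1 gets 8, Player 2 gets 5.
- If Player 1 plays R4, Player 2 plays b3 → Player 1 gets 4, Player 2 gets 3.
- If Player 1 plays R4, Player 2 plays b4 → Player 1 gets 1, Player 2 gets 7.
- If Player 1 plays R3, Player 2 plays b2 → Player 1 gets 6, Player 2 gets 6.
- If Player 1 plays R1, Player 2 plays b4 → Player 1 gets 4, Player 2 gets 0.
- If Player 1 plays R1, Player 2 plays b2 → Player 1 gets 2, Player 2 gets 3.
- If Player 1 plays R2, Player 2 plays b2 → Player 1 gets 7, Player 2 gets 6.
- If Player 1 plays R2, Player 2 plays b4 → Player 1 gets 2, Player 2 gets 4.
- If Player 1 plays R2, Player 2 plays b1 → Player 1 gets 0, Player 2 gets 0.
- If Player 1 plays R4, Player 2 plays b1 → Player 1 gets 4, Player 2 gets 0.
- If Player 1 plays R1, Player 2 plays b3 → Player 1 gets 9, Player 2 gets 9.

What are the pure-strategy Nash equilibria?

(R1, b1): Player 1 can switch to R3 (6 → 9). Not NE.
(R1, b2): Player 1 can switch to R2 (2 → 7). Not NE.
(R1, b3): Player 1 gets 9, best alternative 8; Player 2 gets 9, best alternative 7. No profitable deviation — NE.
(R1, b4): Player 1 can switch to R3 (4 → 9). Not NE.
(R2, b1): Player 1 can switch to R1 (0 → 6). Not NE.
(R2, b2): Player 1 gets 7, best alternative 6; Player 2 gets 6, best alternative 4. No profitable deviation — NE.
(R2, b3): Player 1 can switch to R1 (2 → 9). Not NE.
(R2, b4): Player 1 can switch to R1 (2 → 4). Not NE.
(R3, b1): Player 1 gets 9, best alternative 6; Player 2 gets 7, best alternative 6. No profitable deviation — NE.
(R3, b2): Player 1 can switch to R2 (6 → 7). Not NE.
(R3, b3): Player 1 can switch to R1 (8 → 9). Not NE.
(R3, b4): Player 2 can switch to b1 (1 → 7). Not NE.
(R4, b1): Player 1 can switch to R1 (4 → 6). Not NE.
(The remaining 3 profiles each have a profitable deviation by the same check.)

(R1, b3); (R2, b2); (R3, b1)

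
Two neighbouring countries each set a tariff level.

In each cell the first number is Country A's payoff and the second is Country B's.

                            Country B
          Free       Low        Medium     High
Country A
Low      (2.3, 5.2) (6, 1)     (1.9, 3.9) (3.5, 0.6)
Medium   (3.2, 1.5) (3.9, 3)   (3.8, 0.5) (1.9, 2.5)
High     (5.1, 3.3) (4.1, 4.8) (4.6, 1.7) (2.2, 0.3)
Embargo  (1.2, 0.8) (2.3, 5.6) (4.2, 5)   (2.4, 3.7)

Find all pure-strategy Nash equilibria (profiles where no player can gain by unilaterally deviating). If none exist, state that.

No pure-strategy Nash equilibrium.

(Low, Free): Country A can switch to Medium (2.3 → 3.2). Not NE.
(Low, Low): Country B can switch to Free (1 → 5.2). Not NE.
(Low, Medium): Country A can switch to Medium (1.9 → 3.8). Not NE.
(Low, High): Country B can switch to Free (0.6 → 5.2). Not NE.
(Medium, Free): Country A can switch to High (3.2 → 5.1). Not NE.
(Medium, Low): Country A can switch to Low (3.9 → 6). Not NE.
(Medium, Medium): Country A can switch to High (3.8 → 4.6). Not NE.
(Medium, High): Country A can switch to Low (1.9 → 3.5). Not NE.
(The remaining 8 profiles each have a profitable deviation by the same check.)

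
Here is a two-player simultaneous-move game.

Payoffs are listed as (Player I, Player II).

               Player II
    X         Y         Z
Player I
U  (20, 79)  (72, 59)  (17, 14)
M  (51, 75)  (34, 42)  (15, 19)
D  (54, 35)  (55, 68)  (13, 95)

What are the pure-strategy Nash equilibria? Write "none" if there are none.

For each strategy profile, look for a profitable unilateral deviation.
(U, X): Player I can switch to M (20 → 51). Not NE.
(U, Y): Player II can switch to X (59 → 79). Not NE.
(U, Z): Player II can switch to X (14 → 79). Not NE.
(M, X): Player I can switch to D (51 → 54). Not NE.
(M, Y): Player I can switch to U (34 → 72). Not NE.
(M, Z): Player I can switch to U (15 → 17). Not NE.
(D, X): Player II can switch to Y (35 → 68). Not NE.
(D, Y): Player I can switch to U (55 → 72). Not NE.
(The remaining 1 profile has a profitable deviation by the same check.)

This game has no pure Nash equilibrium.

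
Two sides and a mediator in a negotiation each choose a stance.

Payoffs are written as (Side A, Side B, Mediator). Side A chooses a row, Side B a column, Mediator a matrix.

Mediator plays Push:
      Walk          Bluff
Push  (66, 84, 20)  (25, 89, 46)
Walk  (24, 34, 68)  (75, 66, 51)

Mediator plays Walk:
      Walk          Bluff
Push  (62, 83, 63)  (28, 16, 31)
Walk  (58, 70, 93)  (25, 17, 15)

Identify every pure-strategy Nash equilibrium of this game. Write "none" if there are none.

For each strategy profile, look for a profitable unilateral deviation.
(Push, Walk, Push): Side B can switch to Bluff (84 → 89). Not NE.
(Push, Walk, Walk): Side A gets 62, best alternative 58; Side B gets 83, best alternative 16; Mediator gets 63, best alternative 20. No profitable deviation — NE.
(Push, Bluff, Push): Side A can switch to Walk (25 → 75). Not NE.
(Push, Bluff, Walk): Side B can switch to Walk (16 → 83). Not NE.
(Walk, Walk, Push): Side A can switch to Push (24 → 66). Not NE.
(Walk, Walk, Walk): Side A can switch to Push (58 → 62). Not NE.
(Walk, Bluff, Push): Side A gets 75, best alternative 25; Side B gets 66, best alternative 34; Mediator gets 51, best alternative 15. No profitable deviation — NE.
(Walk, Bluff, Walk): Side A can switch to Push (25 → 28). Not NE.

(Push, Walk, Walk), (Walk, Bluff, Push)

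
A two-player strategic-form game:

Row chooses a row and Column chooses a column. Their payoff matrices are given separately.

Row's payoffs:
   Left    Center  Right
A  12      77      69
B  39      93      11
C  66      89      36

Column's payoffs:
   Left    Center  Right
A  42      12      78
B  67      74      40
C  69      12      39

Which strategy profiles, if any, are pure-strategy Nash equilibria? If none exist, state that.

Row against Left: payoffs 12, 39, 66 → best response C.
Row against Center: payoffs 77, 93, 89 → best response B.
Row against Right: payoffs 69, 11, 36 → best response A.
Column against A: payoffs 42, 12, 78 → best response Right.
Column against B: payoffs 67, 74, 40 → best response Center.
Column against C: payoffs 69, 12, 39 → best response Left.
Mutual best responses: (A, Right); (B, Center); (C, Left).

(A, Right), (B, Center), (C, Left)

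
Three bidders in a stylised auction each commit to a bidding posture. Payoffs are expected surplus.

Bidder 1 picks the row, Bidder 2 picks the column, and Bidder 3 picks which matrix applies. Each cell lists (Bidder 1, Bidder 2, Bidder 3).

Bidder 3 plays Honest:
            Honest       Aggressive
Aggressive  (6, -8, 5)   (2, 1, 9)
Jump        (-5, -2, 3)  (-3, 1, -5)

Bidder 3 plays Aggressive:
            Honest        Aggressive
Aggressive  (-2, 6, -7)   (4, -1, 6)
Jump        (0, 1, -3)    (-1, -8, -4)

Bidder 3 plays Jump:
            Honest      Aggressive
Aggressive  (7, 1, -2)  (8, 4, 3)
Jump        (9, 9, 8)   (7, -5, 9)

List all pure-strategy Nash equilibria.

Bidder 1 against (Honest, Honest): payoffs 6, -5 → best response Aggressive.
Bidder 1 against (Honest, Aggressive): payoffs -2, 0 → best response Jump.
Bidder 1 against (Honest, Jump): payoffs 7, 9 → best response Jump.
Bidder 1 against (Aggressive, Honest): payoffs 2, -3 → best response Aggressive.
Bidder 1 against (Aggressive, Aggressive): payoffs 4, -1 → best response Aggressive.
Bidder 1 against (Aggressive, Jump): payoffs 8, 7 → best response Aggressive.
Bidder 2 against (Aggressive, Honest): payoffs -8, 1 → best response Aggressive.
Bidder 2 against (Aggressive, Aggressive): payoffs 6, -1 → best response Honest.
Bidder 2 against (Aggressive, Jump): payoffs 1, 4 → best response Aggressive.
Bidder 2 against (Jump, Honest): payoffs -2, 1 → best response Aggressive.
Bidder 2 against (Jump, Aggressive): payoffs 1, -8 → best response Honest.
Bidder 2 against (Jump, Jump): payoffs 9, -5 → best response Honest.
Bidder 3 against (Aggressive, Honest): payoffs 5, -7, -2 → best response Honest.
Bidder 3 against (Aggressive, Aggressive): payoffs 9, 6, 3 → best response Honest.
Bidder 3 against (Jump, Honest): payoffs 3, -3, 8 → best response Jump.
Bidder 3 against (Jump, Aggressive): payoffs -5, -4, 9 → best response Jump.
Mutual best responses: (Aggressive, Aggressive, Honest); (Jump, Honest, Jump).

The pure Nash equilibria are (Aggressive, Aggressive, Honest) and (Jump, Honest, Jump).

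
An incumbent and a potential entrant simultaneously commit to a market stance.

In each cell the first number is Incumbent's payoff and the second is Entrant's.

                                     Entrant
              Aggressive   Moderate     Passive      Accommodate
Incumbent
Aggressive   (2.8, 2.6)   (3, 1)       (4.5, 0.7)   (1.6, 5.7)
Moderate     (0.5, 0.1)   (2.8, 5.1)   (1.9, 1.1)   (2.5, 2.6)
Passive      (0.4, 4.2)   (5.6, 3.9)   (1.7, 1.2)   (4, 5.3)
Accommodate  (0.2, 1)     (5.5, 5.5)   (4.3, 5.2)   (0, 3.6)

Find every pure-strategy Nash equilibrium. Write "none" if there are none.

Pure NE: (Passive, Accommodate)

Incumbent against Aggressive: payoffs 2.8, 0.5, 0.4, 0.2 → best response Aggressive.
Incumbent against Moderate: payoffs 3, 2.8, 5.6, 5.5 → best response Passive.
Incumbent against Passive: payoffs 4.5, 1.9, 1.7, 4.3 → best response Aggressive.
Incumbent against Accommodate: payoffs 1.6, 2.5, 4, 0 → best response Passive.
Entrant against Aggressive: payoffs 2.6, 1, 0.7, 5.7 → best response Accommodate.
Entrant against Moderate: payoffs 0.1, 5.1, 1.1, 2.6 → best response Moderate.
Entrant against Passive: payoffs 4.2, 3.9, 1.2, 5.3 → best response Accommodate.
Entrant against Accommodate: payoffs 1, 5.5, 5.2, 3.6 → best response Moderate.
Mutual best responses: (Passive, Accommodate).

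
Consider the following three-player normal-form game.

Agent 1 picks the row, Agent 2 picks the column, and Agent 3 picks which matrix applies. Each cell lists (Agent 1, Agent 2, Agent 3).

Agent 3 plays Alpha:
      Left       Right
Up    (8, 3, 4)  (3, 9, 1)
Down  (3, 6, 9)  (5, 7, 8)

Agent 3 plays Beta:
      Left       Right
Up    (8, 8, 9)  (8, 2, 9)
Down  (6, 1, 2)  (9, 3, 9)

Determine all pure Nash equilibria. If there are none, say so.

(Up, Left, Beta) and (Down, Right, Beta)

Agent 1 against (Left, Alpha): payoffs 8, 3 → best response Up.
Agent 1 against (Left, Beta): payoffs 8, 6 → best response Up.
Agent 1 against (Right, Alpha): payoffs 3, 5 → best response Down.
Agent 1 against (Right, Beta): payoffs 8, 9 → best response Down.
Agent 2 against (Up, Alpha): payoffs 3, 9 → best response Right.
Agent 2 against (Up, Beta): payoffs 8, 2 → best response Left.
Agent 2 against (Down, Alpha): payoffs 6, 7 → best response Right.
Agent 2 against (Down, Beta): payoffs 1, 3 → best response Right.
Agent 3 against (Up, Left): payoffs 4, 9 → best response Beta.
Agent 3 against (Up, Right): payoffs 1, 9 → best response Beta.
Agent 3 against (Down, Left): payoffs 9, 2 → best response Alpha.
Agent 3 against (Down, Right): payoffs 8, 9 → best response Beta.
Mutual best responses: (Up, Left, Beta); (Down, Right, Beta).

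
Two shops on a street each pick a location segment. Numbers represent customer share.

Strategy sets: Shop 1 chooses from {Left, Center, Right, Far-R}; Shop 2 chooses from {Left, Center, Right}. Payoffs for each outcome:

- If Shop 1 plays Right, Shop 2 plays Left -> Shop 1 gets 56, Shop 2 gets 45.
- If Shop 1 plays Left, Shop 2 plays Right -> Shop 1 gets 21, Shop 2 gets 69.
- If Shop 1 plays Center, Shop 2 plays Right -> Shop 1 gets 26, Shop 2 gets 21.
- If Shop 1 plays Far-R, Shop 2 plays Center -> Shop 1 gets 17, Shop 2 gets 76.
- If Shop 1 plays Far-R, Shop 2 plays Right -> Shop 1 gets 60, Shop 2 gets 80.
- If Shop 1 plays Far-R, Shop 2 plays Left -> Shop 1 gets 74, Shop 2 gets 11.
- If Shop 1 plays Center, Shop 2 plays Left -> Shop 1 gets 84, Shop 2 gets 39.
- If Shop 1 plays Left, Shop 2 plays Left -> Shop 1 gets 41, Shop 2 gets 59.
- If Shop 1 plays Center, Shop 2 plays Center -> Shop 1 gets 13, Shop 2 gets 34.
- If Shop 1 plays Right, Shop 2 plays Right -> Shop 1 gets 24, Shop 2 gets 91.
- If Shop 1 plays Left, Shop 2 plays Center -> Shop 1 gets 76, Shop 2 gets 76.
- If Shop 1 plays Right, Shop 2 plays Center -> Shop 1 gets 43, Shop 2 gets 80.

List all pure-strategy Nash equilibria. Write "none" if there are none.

Pure-strategy Nash equilibria: (Left, Center) and (Center, Left) and (Far-R, Right)

Mark each player's best response to every combination of opponents' strategies; a profile where every player is best-responding is a pure Nash equilibrium.
Shop 1 against Left: payoffs 41, 84, 56, 74 → best response Center.
Shop 1 against Center: payoffs 76, 13, 43, 17 → best response Left.
Shop 1 against Right: payoffs 21, 26, 24, 60 → best response Far-R.
Shop 2 against Left: payoffs 59, 76, 69 → best response Center.
Shop 2 against Center: payoffs 39, 34, 21 → best response Left.
Shop 2 against Right: payoffs 45, 80, 91 → best response Right.
Shop 2 against Far-R: payoffs 11, 76, 80 → best response Right.
Mutual best responses: (Left, Center); (Center, Left); (Far-R, Right).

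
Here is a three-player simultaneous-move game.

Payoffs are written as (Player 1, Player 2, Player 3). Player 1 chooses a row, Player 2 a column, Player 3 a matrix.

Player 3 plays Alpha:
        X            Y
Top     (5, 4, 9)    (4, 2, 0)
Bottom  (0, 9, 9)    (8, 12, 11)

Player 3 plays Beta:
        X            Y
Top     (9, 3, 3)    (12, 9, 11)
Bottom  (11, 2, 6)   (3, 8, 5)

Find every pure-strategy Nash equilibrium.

Mark each player's best response to every combination of opponents' strategies; a profile where every player is best-responding is a pure Nash equilibrium.
Player 1 against (X, Alpha): payoffs 5, 0 → best response Top.
Player 1 against (X, Beta): payoffs 9, 11 → best response Bottom.
Player 1 against (Y, Alpha): payoffs 4, 8 → best response Bottom.
Player 1 against (Y, Beta): payoffs 12, 3 → best response Top.
Player 2 against (Top, Alpha): payoffs 4, 2 → best response X.
Player 2 against (Top, Beta): payoffs 3, 9 → best response Y.
Player 2 against (Bottom, Alpha): payoffs 9, 12 → best response Y.
Player 2 against (Bottom, Beta): payoffs 2, 8 → best response Y.
Player 3 against (Top, X): payoffs 9, 3 → best response Alpha.
Player 3 against (Top, Y): payoffs 0, 11 → best response Beta.
Player 3 against (Bottom, X): payoffs 9, 6 → best response Alpha.
Player 3 against (Bottom, Y): payoffs 11, 5 → best response Alpha.
Mutual best responses: (Top, X, Alpha); (Top, Y, Beta); (Bottom, Y, Alpha).

Pure-strategy Nash equilibria: (Top, X, Alpha); (Top, Y, Beta); (Bottom, Y, Alpha)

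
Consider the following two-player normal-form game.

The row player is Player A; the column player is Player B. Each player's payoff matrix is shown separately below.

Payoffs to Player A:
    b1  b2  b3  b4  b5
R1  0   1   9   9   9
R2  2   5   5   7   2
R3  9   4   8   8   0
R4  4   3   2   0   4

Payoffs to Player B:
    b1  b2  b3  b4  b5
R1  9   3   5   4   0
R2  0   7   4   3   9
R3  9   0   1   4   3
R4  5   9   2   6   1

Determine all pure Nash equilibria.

(R1, b1): Player A can switch to R2 (0 → 2). Not NE.
(R1, b2): Player A can switch to R2 (1 → 5). Not NE.
(R1, b3): Player B can switch to b1 (5 → 9). Not NE.
(R1, b4): Player B can switch to b1 (4 → 9). Not NE.
(R1, b5): Player B can switch to b1 (0 → 9). Not NE.
(R2, b1): Player A can switch to R3 (2 → 9). Not NE.
(R2, b2): Player B can switch to b5 (7 → 9). Not NE.
(R2, b3): Player A can switch to R1 (5 → 9). Not NE.
(R2, b4): Player A can switch to R1 (7 → 9). Not NE.
(R2, b5): Player A can switch to R1 (2 → 9). Not NE.
(R3, b1): Player A gets 9, best alternative 4; Player B gets 9, best alternative 4. No profitable deviation — NE.
(R3, b2): Player A can switch to R2 (4 → 5). Not NE.
(R3, b3): Player A can switch to R1 (8 → 9). Not NE.
(The remaining 7 profiles each have a profitable deviation by the same check.)

The unique pure-strategy Nash equilibrium is (R3, b1).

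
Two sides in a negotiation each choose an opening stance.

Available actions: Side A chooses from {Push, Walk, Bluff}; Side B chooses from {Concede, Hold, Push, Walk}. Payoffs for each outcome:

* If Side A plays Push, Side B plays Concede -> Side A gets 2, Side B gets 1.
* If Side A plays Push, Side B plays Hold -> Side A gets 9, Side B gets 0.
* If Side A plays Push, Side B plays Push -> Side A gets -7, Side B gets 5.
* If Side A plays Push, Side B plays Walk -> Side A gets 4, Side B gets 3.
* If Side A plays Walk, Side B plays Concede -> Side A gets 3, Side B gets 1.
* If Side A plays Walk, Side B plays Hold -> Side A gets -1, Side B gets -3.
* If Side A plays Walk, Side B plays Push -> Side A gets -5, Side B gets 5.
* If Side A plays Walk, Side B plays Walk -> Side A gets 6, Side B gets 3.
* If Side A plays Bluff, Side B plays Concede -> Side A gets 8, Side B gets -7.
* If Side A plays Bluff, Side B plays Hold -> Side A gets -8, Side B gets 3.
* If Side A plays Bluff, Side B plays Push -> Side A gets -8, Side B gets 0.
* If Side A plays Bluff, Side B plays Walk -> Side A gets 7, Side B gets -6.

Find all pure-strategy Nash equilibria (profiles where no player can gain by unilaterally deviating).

(Push, Concede): Side A can switch to Walk (2 → 3). Not NE.
(Push, Hold): Side B can switch to Concede (0 → 1). Not NE.
(Push, Push): Side A can switch to Walk (-7 → -5). Not NE.
(Push, Walk): Side A can switch to Walk (4 → 6). Not NE.
(Walk, Concede): Side A can switch to Bluff (3 → 8). Not NE.
(Walk, Hold): Side A can switch to Push (-1 → 9). Not NE.
(Walk, Push): Side A gets -5, best alternative -7; Side B gets 5, best alternative 3. No profitable deviation — NE.
(Walk, Walk): Side A can switch to Bluff (6 → 7). Not NE.
(Bluff, Concede): Side B can switch to Hold (-7 → 3). Not NE.
(The remaining 3 profiles each have a profitable deviation by the same check.)

The unique pure-strategy Nash equilibrium is (Walk, Push).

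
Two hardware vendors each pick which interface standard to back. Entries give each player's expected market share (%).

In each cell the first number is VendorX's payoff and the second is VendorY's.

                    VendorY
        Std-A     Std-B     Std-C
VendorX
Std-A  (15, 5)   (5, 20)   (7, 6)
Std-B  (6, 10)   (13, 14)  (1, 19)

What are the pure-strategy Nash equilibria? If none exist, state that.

For each player, find the best response to each opponent profile; mutual best responses are the pure NE.
VendorX against Std-A: payoffs 15, 6 → best response Std-A.
VendorX against Std-B: payoffs 5, 13 → best response Std-B.
VendorX against Std-C: payoffs 7, 1 → best response Std-A.
VendorY against Std-A: payoffs 5, 20, 6 → best response Std-B.
VendorY against Std-B: payoffs 10, 14, 19 → best response Std-C.
No profile is a mutual best response for all players.

There is no pure-strategy Nash equilibrium.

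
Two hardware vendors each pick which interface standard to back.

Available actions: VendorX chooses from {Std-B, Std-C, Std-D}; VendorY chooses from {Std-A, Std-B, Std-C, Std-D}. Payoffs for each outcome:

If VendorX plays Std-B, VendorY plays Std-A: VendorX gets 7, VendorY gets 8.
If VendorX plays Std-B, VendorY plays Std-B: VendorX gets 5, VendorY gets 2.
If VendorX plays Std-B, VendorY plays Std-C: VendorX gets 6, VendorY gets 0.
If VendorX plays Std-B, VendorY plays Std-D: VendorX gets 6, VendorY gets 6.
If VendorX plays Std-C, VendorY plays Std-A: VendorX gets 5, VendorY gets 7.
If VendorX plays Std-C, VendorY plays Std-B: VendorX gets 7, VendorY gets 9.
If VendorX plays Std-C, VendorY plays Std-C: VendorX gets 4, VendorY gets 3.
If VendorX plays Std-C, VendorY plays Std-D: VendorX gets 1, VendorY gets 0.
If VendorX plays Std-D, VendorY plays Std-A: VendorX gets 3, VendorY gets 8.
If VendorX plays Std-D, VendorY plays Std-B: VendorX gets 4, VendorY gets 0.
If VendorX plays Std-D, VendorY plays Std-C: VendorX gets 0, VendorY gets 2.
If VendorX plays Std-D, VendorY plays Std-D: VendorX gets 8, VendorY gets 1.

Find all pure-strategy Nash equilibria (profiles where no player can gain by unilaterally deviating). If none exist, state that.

VendorX against Std-A: payoffs 7, 5, 3 → best response Std-B.
VendorX against Std-B: payoffs 5, 7, 4 → best response Std-C.
VendorX against Std-C: payoffs 6, 4, 0 → best response Std-B.
VendorX against Std-D: payoffs 6, 1, 8 → best response Std-D.
VendorY against Std-B: payoffs 8, 2, 0, 6 → best response Std-A.
VendorY against Std-C: payoffs 7, 9, 3, 0 → best response Std-B.
VendorY against Std-D: payoffs 8, 0, 2, 1 → best response Std-A.
Mutual best responses: (Std-B, Std-A); (Std-C, Std-B).

(Std-B, Std-A); (Std-C, Std-B)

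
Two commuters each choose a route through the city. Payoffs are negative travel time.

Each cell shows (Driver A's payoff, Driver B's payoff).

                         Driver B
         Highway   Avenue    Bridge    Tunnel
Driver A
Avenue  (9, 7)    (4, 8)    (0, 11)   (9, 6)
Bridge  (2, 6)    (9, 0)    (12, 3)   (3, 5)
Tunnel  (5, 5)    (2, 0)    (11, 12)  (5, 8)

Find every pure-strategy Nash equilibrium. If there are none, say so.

No pure-strategy Nash equilibrium.

Driver A against Highway: payoffs 9, 2, 5 → best response Avenue.
Driver A against Avenue: payoffs 4, 9, 2 → best response Bridge.
Driver A against Bridge: payoffs 0, 12, 11 → best response Bridge.
Driver A against Tunnel: payoffs 9, 3, 5 → best response Avenue.
Driver B against Avenue: payoffs 7, 8, 11, 6 → best response Bridge.
Driver B against Bridge: payoffs 6, 0, 3, 5 → best response Highway.
Driver B against Tunnel: payoffs 5, 0, 12, 8 → best response Bridge.
No profile is a mutual best response for all players.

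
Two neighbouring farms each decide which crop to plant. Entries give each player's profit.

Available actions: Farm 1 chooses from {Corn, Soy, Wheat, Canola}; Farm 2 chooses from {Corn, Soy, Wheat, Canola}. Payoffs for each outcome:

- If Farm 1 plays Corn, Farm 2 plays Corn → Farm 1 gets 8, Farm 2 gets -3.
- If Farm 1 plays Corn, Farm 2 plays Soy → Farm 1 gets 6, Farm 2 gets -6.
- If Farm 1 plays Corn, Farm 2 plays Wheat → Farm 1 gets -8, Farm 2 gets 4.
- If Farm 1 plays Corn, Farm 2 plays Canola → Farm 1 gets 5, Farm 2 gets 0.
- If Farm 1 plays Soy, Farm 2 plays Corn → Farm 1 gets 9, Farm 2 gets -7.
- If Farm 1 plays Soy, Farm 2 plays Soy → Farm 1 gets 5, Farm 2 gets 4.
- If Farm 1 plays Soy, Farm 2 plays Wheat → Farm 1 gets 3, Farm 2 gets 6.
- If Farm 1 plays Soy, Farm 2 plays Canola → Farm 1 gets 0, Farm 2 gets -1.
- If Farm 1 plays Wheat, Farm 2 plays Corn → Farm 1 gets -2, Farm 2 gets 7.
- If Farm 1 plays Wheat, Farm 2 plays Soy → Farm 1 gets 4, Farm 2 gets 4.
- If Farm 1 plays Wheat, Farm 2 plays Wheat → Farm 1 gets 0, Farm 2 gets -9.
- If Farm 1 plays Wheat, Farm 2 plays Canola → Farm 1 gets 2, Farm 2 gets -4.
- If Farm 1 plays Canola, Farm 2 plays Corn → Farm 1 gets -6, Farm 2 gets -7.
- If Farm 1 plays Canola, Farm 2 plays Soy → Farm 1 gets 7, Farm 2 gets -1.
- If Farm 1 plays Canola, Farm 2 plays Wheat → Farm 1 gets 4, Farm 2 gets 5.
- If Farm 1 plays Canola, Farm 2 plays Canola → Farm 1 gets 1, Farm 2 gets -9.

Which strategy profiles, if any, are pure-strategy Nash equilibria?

(Canola, Wheat)

Mark each player's best response to every combination of opponents' strategies; a profile where every player is best-responding is a pure Nash equilibrium.
Farm 1 against Corn: payoffs 8, 9, -2, -6 → best response Soy.
Farm 1 against Soy: payoffs 6, 5, 4, 7 → best response Canola.
Farm 1 against Wheat: payoffs -8, 3, 0, 4 → best response Canola.
Farm 1 against Canola: payoffs 5, 0, 2, 1 → best response Corn.
Farm 2 against Corn: payoffs -3, -6, 4, 0 → best response Wheat.
Farm 2 against Soy: payoffs -7, 4, 6, -1 → best response Wheat.
Farm 2 against Wheat: payoffs 7, 4, -9, -4 → best response Corn.
Farm 2 against Canola: payoffs -7, -1, 5, -9 → best response Wheat.
Mutual best responses: (Canola, Wheat).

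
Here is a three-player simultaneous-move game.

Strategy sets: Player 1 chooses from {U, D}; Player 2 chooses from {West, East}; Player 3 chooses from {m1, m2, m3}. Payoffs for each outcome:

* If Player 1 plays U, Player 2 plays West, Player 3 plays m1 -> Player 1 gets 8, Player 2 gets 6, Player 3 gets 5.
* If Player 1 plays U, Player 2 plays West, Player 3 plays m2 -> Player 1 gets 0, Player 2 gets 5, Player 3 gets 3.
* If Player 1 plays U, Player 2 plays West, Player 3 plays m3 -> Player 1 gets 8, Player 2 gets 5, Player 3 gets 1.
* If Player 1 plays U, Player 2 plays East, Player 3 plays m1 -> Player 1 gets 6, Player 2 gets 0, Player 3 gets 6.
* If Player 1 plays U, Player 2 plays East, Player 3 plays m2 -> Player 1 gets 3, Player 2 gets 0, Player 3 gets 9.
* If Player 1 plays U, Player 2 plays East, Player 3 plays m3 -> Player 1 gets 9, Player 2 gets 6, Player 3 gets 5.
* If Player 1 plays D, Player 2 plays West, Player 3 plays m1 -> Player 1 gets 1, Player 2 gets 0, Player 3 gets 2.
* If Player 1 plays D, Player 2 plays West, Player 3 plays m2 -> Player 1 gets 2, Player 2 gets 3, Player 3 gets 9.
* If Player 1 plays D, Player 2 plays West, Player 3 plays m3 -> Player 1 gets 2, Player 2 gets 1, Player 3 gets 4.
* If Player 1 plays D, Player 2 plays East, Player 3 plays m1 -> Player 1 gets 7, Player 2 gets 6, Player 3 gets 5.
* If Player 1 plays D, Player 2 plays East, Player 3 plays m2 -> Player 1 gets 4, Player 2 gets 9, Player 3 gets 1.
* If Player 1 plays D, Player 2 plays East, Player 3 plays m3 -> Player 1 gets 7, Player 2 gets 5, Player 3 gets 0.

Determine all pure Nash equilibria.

Pure-strategy Nash equilibria: (U, West, m1); (D, East, m1)

Player 1 against (West, m1): payoffs 8, 1 → best response U.
Player 1 against (West, m2): payoffs 0, 2 → best response D.
Player 1 against (West, m3): payoffs 8, 2 → best response U.
Player 1 against (East, m1): payoffs 6, 7 → best response D.
Player 1 against (East, m2): payoffs 3, 4 → best response D.
Player 1 against (East, m3): payoffs 9, 7 → best response U.
Player 2 against (U, m1): payoffs 6, 0 → best response West.
Player 2 against (U, m2): payoffs 5, 0 → best response West.
Player 2 against (U, m3): payoffs 5, 6 → best response East.
Player 2 against (D, m1): payoffs 0, 6 → best response East.
Player 2 against (D, m2): payoffs 3, 9 → best response East.
Player 2 against (D, m3): payoffs 1, 5 → best response East.
Player 3 against (U, West): payoffs 5, 3, 1 → best response m1.
Player 3 against (U, East): payoffs 6, 9, 5 → best response m2.
Player 3 against (D, West): payoffs 2, 9, 4 → best response m2.
Player 3 against (D, East): payoffs 5, 1, 0 → best response m1.
Mutual best responses: (U, West, m1); (D, East, m1).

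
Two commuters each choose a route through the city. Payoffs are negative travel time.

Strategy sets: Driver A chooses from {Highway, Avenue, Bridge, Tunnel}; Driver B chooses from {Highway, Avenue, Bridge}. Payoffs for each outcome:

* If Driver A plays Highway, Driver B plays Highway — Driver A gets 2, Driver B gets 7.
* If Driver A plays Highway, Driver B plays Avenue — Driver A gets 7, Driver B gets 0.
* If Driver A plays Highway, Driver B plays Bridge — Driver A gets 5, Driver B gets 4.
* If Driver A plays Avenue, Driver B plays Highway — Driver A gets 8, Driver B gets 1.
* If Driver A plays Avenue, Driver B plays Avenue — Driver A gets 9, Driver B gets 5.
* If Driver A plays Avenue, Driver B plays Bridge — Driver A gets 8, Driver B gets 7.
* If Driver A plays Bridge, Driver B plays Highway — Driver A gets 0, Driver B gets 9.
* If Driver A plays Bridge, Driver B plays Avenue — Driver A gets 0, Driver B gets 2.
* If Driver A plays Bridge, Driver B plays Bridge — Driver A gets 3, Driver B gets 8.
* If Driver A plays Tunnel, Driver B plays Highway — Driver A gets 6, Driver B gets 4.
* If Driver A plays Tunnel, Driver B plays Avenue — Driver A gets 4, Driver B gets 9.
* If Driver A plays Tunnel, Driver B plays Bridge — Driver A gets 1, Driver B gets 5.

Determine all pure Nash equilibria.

(Avenue, Bridge)

(Highway, Highway): Driver A can switch to Avenue (2 → 8). Not NE.
(Highway, Avenue): Driver A can switch to Avenue (7 → 9). Not NE.
(Highway, Bridge): Driver A can switch to Avenue (5 → 8). Not NE.
(Avenue, Highway): Driver B can switch to Avenue (1 → 5). Not NE.
(Avenue, Avenue): Driver B can switch to Bridge (5 → 7). Not NE.
(Avenue, Bridge): Driver A gets 8, best alternative 5; Driver B gets 7, best alternative 5. No profitable deviation — NE.
(Bridge, Highway): Driver A can switch to Highway (0 → 2). Not NE.
(Bridge, Avenue): Driver A can switch to Highway (0 → 7). Not NE.
(Bridge, Bridge): Driver A can switch to Highway (3 → 5). Not NE.
(Tunnel, Highway): Driver A can switch to Avenue (6 → 8). Not NE.
(Tunnel, Avenue): Driver A can switch to Highway (4 → 7). Not NE.
(The remaining 1 profile has a profitable deviation by the same check.)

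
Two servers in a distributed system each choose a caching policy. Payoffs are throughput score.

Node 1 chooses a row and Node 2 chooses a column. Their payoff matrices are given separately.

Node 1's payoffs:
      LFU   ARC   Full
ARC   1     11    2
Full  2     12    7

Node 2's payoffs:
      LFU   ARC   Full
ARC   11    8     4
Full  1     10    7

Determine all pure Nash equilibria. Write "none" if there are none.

Pure NE: (Full, ARC)

(ARC, LFU): Node 1 can switch to Full (1 → 2). Not NE.
(ARC, ARC): Node 1 can switch to Full (11 → 12). Not NE.
(ARC, Full): Node 1 can switch to Full (2 → 7). Not NE.
(Full, LFU): Node 2 can switch to ARC (1 → 10). Not NE.
(Full, ARC): Node 1 gets 12, best alternative 11; Node 2 gets 10, best alternative 7. No profitable deviation — NE.
(Full, Full): Node 2 can switch to ARC (7 → 10). Not NE.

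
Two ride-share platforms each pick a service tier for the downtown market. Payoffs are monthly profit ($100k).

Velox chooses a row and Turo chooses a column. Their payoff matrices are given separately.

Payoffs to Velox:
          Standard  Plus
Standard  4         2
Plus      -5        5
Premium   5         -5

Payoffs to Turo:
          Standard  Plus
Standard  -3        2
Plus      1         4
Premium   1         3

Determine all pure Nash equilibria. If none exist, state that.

Mark each player's best response to every combination of opponents' strategies; a profile where every player is best-responding is a pure Nash equilibrium.
Velox against Standard: payoffs 4, -5, 5 → best response Premium.
Velox against Plus: payoffs 2, 5, -5 → best response Plus.
Turo against Standard: payoffs -3, 2 → best response Plus.
Turo against Plus: payoffs 1, 4 → best response Plus.
Turo against Premium: payoffs 1, 3 → best response Plus.
Mutual best responses: (Plus, Plus).

(Plus, Plus)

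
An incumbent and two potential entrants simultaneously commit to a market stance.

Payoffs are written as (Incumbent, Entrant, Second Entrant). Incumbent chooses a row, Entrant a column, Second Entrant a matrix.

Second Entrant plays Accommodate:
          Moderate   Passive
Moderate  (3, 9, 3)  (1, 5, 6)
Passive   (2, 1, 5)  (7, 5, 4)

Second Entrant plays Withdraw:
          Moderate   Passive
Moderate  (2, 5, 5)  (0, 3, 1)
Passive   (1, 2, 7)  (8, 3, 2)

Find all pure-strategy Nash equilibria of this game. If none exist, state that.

Incumbent against (Moderate, Accommodate): payoffs 3, 2 → best response Moderate.
Incumbent against (Moderate, Withdraw): payoffs 2, 1 → best response Moderate.
Incumbent against (Passive, Accommodate): payoffs 1, 7 → best response Passive.
Incumbent against (Passive, Withdraw): payoffs 0, 8 → best response Passive.
Entrant against (Moderate, Accommodate): payoffs 9, 5 → best response Moderate.
Entrant against (Moderate, Withdraw): payoffs 5, 3 → best response Moderate.
Entrant against (Passive, Accommodate): payoffs 1, 5 → best response Passive.
Entrant against (Passive, Withdraw): payoffs 2, 3 → best response Passive.
Second Entrant against (Moderate, Moderate): payoffs 3, 5 → best response Withdraw.
Second Entrant against (Moderate, Passive): payoffs 6, 1 → best response Accommodate.
Second Entrant against (Passive, Moderate): payoffs 5, 7 → best response Withdraw.
Second Entrant against (Passive, Passive): payoffs 4, 2 → best response Accommodate.
Mutual best responses: (Moderate, Moderate, Withdraw); (Passive, Passive, Accommodate).

(Moderate, Moderate, Withdraw) and (Passive, Passive, Accommodate)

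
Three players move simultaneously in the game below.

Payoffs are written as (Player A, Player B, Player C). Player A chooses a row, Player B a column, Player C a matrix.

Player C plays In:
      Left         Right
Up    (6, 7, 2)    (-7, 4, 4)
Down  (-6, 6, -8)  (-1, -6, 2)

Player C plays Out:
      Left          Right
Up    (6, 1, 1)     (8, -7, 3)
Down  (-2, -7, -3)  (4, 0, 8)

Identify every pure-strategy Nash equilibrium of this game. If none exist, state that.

(Up, Left, In): Player A gets 6, best alternative -6; Player B gets 7, best alternative 4; Player C gets 2, best alternative 1. No profitable deviation — NE.
(Up, Left, Out): Player C can switch to In (1 → 2). Not NE.
(Up, Right, In): Player A can switch to Down (-7 → -1). Not NE.
(Up, Right, Out): Player B can switch to Left (-7 → 1). Not NE.
(Down, Left, In): Player A can switch to Up (-6 → 6). Not NE.
(Down, Left, Out): Player A can switch to Up (-2 → 6). Not NE.
(Down, Right, In): Player B can switch to Left (-6 → 6). Not NE.
(Down, Right, Out): Player A can switch to Up (4 → 8). Not NE.

The unique pure-strategy Nash equilibrium is (Up, Left, In).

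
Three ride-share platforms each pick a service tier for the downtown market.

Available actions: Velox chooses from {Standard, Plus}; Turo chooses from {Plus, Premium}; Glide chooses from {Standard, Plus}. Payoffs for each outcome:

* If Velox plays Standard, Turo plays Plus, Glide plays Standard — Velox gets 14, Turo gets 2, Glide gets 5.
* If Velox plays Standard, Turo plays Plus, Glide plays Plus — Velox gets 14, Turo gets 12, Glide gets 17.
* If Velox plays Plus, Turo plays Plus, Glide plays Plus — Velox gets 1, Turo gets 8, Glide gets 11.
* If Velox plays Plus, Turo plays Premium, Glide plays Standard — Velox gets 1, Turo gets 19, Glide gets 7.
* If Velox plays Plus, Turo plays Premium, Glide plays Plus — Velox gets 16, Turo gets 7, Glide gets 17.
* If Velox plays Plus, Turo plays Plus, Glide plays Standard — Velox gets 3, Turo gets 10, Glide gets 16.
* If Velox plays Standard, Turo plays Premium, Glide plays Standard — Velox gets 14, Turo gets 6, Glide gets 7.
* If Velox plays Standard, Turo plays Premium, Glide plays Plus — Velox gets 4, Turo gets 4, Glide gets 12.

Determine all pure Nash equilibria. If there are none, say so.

For each strategy profile, look for a profitable unilateral deviation.
(Standard, Plus, Standard): Turo can switch to Premium (2 → 6). Not NE.
(Standard, Plus, Plus): Velox gets 14, best alternative 1; Turo gets 12, best alternative 4; Glide gets 17, best alternative 5. No profitable deviation — NE.
(Standard, Premium, Standard): Glide can switch to Plus (7 → 12). Not NE.
(Standard, Premium, Plus): Velox can switch to Plus (4 → 16). Not NE.
(Plus, Plus, Standard): Velox can switch to Standard (3 → 14). Not NE.
(Plus, Plus, Plus): Velox can switch to Standard (1 → 14). Not NE.
(Plus, Premium, Standard): Velox can switch to Standard (1 → 14). Not NE.
(Plus, Premium, Plus): Turo can switch to Plus (7 → 8). Not NE.

(Standard, Plus, Plus)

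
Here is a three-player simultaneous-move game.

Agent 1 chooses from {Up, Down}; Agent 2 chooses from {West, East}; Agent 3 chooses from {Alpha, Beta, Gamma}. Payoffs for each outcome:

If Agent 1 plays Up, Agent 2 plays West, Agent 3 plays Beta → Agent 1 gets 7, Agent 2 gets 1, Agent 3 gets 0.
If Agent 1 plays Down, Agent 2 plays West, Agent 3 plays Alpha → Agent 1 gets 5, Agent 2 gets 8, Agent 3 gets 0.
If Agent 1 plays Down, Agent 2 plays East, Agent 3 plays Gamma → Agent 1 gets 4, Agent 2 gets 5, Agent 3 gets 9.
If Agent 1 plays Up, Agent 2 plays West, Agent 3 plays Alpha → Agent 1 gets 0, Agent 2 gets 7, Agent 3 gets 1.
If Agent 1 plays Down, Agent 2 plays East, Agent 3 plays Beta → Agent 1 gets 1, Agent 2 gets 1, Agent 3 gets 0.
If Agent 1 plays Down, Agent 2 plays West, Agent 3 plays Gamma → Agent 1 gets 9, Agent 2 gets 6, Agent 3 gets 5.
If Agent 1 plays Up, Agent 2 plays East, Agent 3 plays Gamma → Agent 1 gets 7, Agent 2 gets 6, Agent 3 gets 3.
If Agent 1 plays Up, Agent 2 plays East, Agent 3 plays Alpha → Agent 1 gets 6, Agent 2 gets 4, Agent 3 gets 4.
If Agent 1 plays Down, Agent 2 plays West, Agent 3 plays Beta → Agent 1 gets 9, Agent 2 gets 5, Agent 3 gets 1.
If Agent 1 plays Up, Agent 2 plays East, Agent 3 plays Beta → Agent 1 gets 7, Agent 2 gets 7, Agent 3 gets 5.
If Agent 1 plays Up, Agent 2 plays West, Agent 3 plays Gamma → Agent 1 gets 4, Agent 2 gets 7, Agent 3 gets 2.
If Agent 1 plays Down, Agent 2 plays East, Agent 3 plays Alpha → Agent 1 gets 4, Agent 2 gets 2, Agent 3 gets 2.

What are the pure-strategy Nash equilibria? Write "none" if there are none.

(Up, East, Beta); (Down, West, Gamma)

(Up, West, Alpha): Agent 1 can switch to Down (0 → 5). Not NE.
(Up, West, Beta): Agent 1 can switch to Down (7 → 9). Not NE.
(Up, West, Gamma): Agent 1 can switch to Down (4 → 9). Not NE.
(Up, East, Alpha): Agent 2 can switch to West (4 → 7). Not NE.
(Up, East, Beta): Agent 1 gets 7, best alternative 1; Agent 2 gets 7, best alternative 1; Agent 3 gets 5, best alternative 4. No profitable deviation — NE.
(Up, East, Gamma): Agent 2 can switch to West (6 → 7). Not NE.
(Down, West, Alpha): Agent 3 can switch to Beta (0 → 1). Not NE.
(Down, West, Beta): Agent 3 can switch to Gamma (1 → 5). Not NE.
(Down, West, Gamma): Agent 1 gets 9, best alternative 4; Agent 2 gets 6, best alternative 5; Agent 3 gets 5, best alternative 1. No profitable deviation — NE.
(Down, East, Alpha): Agent 1 can switch to Up (4 → 6). Not NE.
(Down, East, Beta): Agent 1 can switch to Up (1 → 7). Not NE.
(Down, East, Gamma): Agent 1 can switch to Up (4 → 7). Not NE.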